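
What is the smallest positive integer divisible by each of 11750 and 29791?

350044250

11750 = 2 · 5³ · 47; 29791 = 31³
max exponents: 2 · 5³ · 31³ · 47 = 350044250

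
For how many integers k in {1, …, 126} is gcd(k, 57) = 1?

57 = 3·19. Inclusion–exclusion on these primes:
126 − ⌊126/3⌋ − ⌊126/19⌋ + ⌊126/57⌋ = 80

80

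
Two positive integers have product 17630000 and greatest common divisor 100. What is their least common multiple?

176300

gcd·lcm = product, so lcm = 17630000/100 = 176300.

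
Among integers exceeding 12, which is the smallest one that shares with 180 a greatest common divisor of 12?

180 = 12·15. Any a with gcd(a, 180) = 12 is a multiple of 12, say 12s, with s coprime to 15.
Need s > 12/12, so s ≥ 2. First s ≥ 2 with gcd(s, 15) = 1 is s = 2. Thus a = 12·2 = 24.

24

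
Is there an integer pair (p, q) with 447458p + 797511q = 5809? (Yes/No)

gcd(447458, 797511): 797511 = 1·447458 + 350053; 447458 = 1·350053 + 97405; 350053 = 3·97405 + 57838; 97405 = 1·57838 + 39567; 57838 = 1·39567 + 18271; 39567 = 2·18271 + 3025; 18271 = 6·3025 + 121; 3025 = 25·121 + 0 → 121
121 does not divide 5809, so a solution does not exist.

No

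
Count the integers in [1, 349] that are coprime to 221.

Prime factors of 221: 13, 17. Count integers ≤ 349 divisible by none of them.
By inclusion–exclusion: 349 − ⌊349/13⌋ − ⌊349/17⌋ + ⌊349/221⌋ = 304.

304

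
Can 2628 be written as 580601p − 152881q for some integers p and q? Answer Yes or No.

No

By Bézout, 580601p − 152881q = 2628 has integer solutions iff gcd(580601, 152881) | 2628.
Euclid: 580601 = 3·152881 + 121958; 152881 = 1·121958 + 30923; 121958 = 3·30923 + 29189; 30923 = 1·29189 + 1734; 29189 = 16·1734 + 1445; 1734 = 1·1445 + 289; 1445 = 5·289 + 0. gcd = 289; 2628 mod 289 = 27. No.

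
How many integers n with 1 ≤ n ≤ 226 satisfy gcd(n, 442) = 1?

98

442 = 2·13·17. Inclusion–exclusion on these primes:
226 − ⌊226/2⌋ − ⌊226/13⌋ − ⌊226/17⌋ + ⌊226/26⌋ + ⌊226/34⌋ + ⌊226/221⌋ − ⌊226/442⌋ = 98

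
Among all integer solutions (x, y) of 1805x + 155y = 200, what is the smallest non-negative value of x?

Euclid: 1805 = 11·155 + 100; 155 = 1·100 + 55; 100 = 1·55 + 45; 55 = 1·45 + 10; 45 = 4·10 + 5; 10 = 2·5 + 0 → gcd = 5; 200 = 5·40.
Back-substitution yields 1805·(14) + 155·(-163) = 5, so one solution is x = 14·40 = 560, y = -163·40 = -6520.
Solutions in x differ by 155/5 = 31; the one in [0, 31) is 560 mod 31 = 2.

2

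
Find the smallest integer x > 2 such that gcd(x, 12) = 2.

Multiples of 2 above 2: 2·2, 2·3, … . Need the cofactor coprime to 12/2 = 6.
Checking s = 2, 3, … the first with gcd(s, 6) = 1 is s = 5, giving 10.

10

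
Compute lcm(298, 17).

gcd first: 298 = 17·17 + 9; 17 = 1·9 + 8; 9 = 1·8 + 1; 8 = 8·1 + 0 → gcd = 1
lcm = 298·17/gcd = 5066/1 = 5066

5066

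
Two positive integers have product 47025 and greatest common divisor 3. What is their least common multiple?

gcd·lcm = product, so lcm = 47025/3 = 15675.

15675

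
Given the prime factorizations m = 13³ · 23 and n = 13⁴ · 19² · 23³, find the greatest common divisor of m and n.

min exponent per shared prime: 13³ · 23 = 50531

50531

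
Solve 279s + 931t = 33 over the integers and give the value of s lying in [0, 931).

gcd(279, 931) = 1 (Euclid: 931 = 3·279 + 94; 279 = 2·94 + 91; 94 = 1·91 + 3; 91 = 30·3 + 1; 3 = 3·1 + 0), and 1 | 33.
Extended Euclid: 279·(307) + 931·(-92) = 1. Scale by 33: s₀ = 10131.
General solution s = s₀ + 931k; reducing mod 931 gives s = 821 (and t = -246).

821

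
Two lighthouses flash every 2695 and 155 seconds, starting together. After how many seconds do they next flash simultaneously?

83545

gcd first: 2695 = 17·155 + 60; 155 = 2·60 + 35; 60 = 1·35 + 25; 35 = 1·25 + 10; 25 = 2·10 + 5; 10 = 2·5 + 0 → gcd = 5
lcm = 2695·155/gcd = 417725/5 = 83545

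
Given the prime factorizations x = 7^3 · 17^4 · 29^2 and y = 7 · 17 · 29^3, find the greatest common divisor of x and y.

min exponent per shared prime: 7 · 17 · 29^2 = 100079

100079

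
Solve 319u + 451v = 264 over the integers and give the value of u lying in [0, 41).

39

Euclid: 451 = 1·319 + 132; 319 = 2·132 + 55; 132 = 2·55 + 22; 55 = 2·22 + 11; 22 = 2·11 + 0 → gcd = 11; 264 = 11·24.
Back-substitution yields 319·(17) + 451·(-12) = 11, so one solution is u = 17·24 = 408, v = -12·24 = -288.
Solutions in u differ by 451/11 = 41; the one in [0, 41) is 408 mod 41 = 39.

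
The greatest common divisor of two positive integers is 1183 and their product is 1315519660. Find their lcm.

1112020

Since gcd(p,q)·lcm(p,q) = pq, lcm = 1315519660/1183 = 1112020.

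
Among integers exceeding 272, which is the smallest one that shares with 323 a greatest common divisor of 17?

323 = 17·19. Any a with gcd(a, 323) = 17 is a multiple of 17, say 17s, with s coprime to 19.
Need s > 272/17, so s ≥ 17. First s ≥ 17 with gcd(s, 19) = 1 is s = 17. Thus a = 17·17 = 289.

289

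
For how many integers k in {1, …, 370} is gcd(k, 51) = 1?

233

Prime factors of 51: 3, 17. Count integers ≤ 370 divisible by none of them.
By inclusion–exclusion: 370 − ⌊370/3⌋ − ⌊370/17⌋ + ⌊370/51⌋ = 233.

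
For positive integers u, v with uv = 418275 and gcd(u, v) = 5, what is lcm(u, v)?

For any two positive integers, gcd × lcm equals their product. Hence lcm = 418275 / 5 = 83655.

83655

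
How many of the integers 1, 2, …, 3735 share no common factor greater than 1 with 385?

385 = 5·7·11. Inclusion–exclusion on these primes:
3735 − ⌊3735/5⌋ − ⌊3735/7⌋ − ⌊3735/11⌋ + ⌊3735/35⌋ + ⌊3735/55⌋ + ⌊3735/77⌋ − ⌊3735/385⌋ = 2328

2328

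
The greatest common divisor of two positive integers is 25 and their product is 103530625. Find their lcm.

4141225

For any two positive integers, gcd × lcm equals their product. Hence lcm = 103530625 / 25 = 4141225.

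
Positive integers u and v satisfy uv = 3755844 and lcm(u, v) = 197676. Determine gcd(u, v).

From gcd × lcm = uv: gcd = 3755844 / 197676 = 19.

19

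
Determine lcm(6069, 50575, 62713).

4703475

6069 = 3 · 7 · 17²; 50575 = 5² · 7 · 17²; 62713 = 7 · 17² · 31
lcm takes max exponent of each prime: 3 · 5² · 7 · 17² · 31 = 4703475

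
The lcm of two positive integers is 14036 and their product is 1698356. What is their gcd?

gcd·lcm = product, so gcd = 1698356/14036 = 121.

121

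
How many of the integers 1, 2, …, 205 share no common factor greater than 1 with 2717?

163

Prime factors of 2717: 11, 13, 19. Count integers ≤ 205 divisible by none of them.
By inclusion–exclusion: 205 − ⌊205/11⌋ − ⌊205/13⌋ − ⌊205/19⌋ + ⌊205/143⌋ + ⌊205/209⌋ + ⌊205/247⌋ − ⌊205/2717⌋ = 163.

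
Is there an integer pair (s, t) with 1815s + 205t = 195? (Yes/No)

gcd(1815, 205): 1815 = 8·205 + 175; 205 = 1·175 + 30; 175 = 5·30 + 25; 30 = 1·25 + 5; 25 = 5·5 + 0 → 5
5 divides 195, so a solution exists.

Yes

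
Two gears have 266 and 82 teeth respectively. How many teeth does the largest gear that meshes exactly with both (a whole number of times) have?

Euclid: 266 = 3·82 + 20; 82 = 4·20 + 2; 20 = 10·2 + 0. Last nonzero remainder: 2.

2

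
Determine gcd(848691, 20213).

Euclid: 848691 = 41·20213 + 19958; 20213 = 1·19958 + 255; 19958 = 78·255 + 68; 255 = 3·68 + 51; 68 = 1·51 + 17; 51 = 3·17 + 0. Last nonzero remainder: 17.

17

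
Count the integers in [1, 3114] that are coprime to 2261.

2381

2261 = 7·17·19. Inclusion–exclusion on these primes:
3114 − ⌊3114/7⌋ − ⌊3114/17⌋ − ⌊3114/19⌋ + ⌊3114/119⌋ + ⌊3114/133⌋ + ⌊3114/323⌋ − ⌊3114/2261⌋ = 2381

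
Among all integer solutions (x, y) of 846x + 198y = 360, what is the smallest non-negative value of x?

gcd(846, 198) = 18 (Euclid: 846 = 4·198 + 54; 198 = 3·54 + 36; 54 = 1·36 + 18; 36 = 2·18 + 0), and 18 | 360.
Extended Euclid: 846·(4) + 198·(-17) = 18. Scale by 20: x₀ = 80.
General solution x = x₀ + 11t; reducing mod 11 gives x = 3 (and y = -11).

3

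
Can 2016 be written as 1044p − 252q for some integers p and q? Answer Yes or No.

By Bézout, 1044p − 252q = 2016 has integer solutions iff gcd(1044, 252) | 2016.
Euclid: 1044 = 4·252 + 36; 252 = 7·36 + 0. gcd = 36; 2016 mod 36 = 0. Yes.

Yes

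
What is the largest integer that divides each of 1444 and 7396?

Euclid: 7396 = 5·1444 + 176; 1444 = 8·176 + 36; 176 = 4·36 + 32; 36 = 1·32 + 4; 32 = 8·4 + 0. Last nonzero remainder: 4.

4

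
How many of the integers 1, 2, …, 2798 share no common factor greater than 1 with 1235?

1235 = 5·13·19. Inclusion–exclusion on these primes:
2798 − ⌊2798/5⌋ − ⌊2798/13⌋ − ⌊2798/19⌋ + ⌊2798/65⌋ + ⌊2798/95⌋ + ⌊2798/247⌋ − ⌊2798/1235⌋ = 1958

1958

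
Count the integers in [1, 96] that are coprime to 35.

Prime factors of 35: 5, 7. Count integers ≤ 96 divisible by none of them.
By inclusion–exclusion: 96 − ⌊96/5⌋ − ⌊96/7⌋ + ⌊96/35⌋ = 66.

66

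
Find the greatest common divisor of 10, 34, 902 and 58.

2

10 = 2 · 5; 34 = 2 · 17; 902 = 2 · 11 · 41; 58 = 2 · 29
gcd takes min exponent of each prime: 2 = 2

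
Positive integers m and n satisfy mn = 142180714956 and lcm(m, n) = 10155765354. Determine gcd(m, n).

14

From gcd × lcm = mn: gcd = 142180714956 / 10155765354 = 14.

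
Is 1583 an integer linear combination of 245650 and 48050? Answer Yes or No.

By Bézout, 245650m − 48050n = 1583 has integer solutions iff gcd(245650, 48050) | 1583.
Euclid: 245650 = 5·48050 + 5400; 48050 = 8·5400 + 4850; 5400 = 1·4850 + 550; 4850 = 8·550 + 450; 550 = 1·450 + 100; 450 = 4·100 + 50; 100 = 2·50 + 0. gcd = 50; 1583 mod 50 = 33. No.

No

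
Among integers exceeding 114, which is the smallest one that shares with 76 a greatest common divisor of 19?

133

Multiples of 19 above 114: 19·7, 19·8, … . Need the cofactor coprime to 76/19 = 4.
Checking s = 7, 8, … the first with gcd(s, 4) = 1 is s = 7, giving 133.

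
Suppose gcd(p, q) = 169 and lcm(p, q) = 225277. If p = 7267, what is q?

p·q = gcd·lcm = 169·225277 = 38071813, so q = 38071813/7267 = 5239.

5239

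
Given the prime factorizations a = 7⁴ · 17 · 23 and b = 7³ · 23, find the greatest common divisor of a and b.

min exponent per shared prime: 7³ · 23 = 7889

7889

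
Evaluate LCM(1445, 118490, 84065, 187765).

258865221490

1445 = 5 · 17²; 118490 = 2 · 5 · 17² · 41; 84065 = 5 · 17 · 23 · 43; 187765 = 5 · 17 · 47²
lcm takes max exponent of each prime: 2 · 5 · 17² · 23 · 41 · 43 · 47² = 258865221490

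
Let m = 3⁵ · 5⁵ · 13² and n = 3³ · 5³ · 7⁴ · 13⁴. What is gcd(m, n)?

min exponent per shared prime: 3³ · 5³ · 13² = 570375

570375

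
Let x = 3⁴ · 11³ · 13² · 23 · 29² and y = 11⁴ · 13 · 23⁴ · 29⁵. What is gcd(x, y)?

334691929

min exponent per shared prime: 11³ · 13 · 23 · 29² = 334691929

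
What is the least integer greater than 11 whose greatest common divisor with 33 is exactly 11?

22

33 = 11·3. Any x with gcd(x, 33) = 11 is a multiple of 11, say 11s, with s coprime to 3.
Need s > 11/11, so s ≥ 2. First s ≥ 2 with gcd(s, 3) = 1 is s = 2. Thus x = 11·2 = 22.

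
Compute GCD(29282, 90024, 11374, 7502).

242

gcd(29282, 90024): 90024 = 3·29282 + 2178; 29282 = 13·2178 + 968; 2178 = 2·968 + 242; 968 = 4·242 + 0 → 242
gcd(242, 11374): 11374 = 47·242 + 0 → 242
gcd(242, 7502): 7502 = 31·242 + 0 → 242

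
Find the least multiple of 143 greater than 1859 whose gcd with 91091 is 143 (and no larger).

91091 = 143·637. Any k with gcd(k, 91091) = 143 is a multiple of 143, say 143s, with s coprime to 637.
Need s > 1859/143, so s ≥ 14. First s ≥ 14 with gcd(s, 637) = 1 is s = 15. Thus k = 143·15 = 2145.

2145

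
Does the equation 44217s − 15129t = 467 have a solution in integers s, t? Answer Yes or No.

By Bézout, 44217s − 15129t = 467 has integer solutions iff gcd(44217, 15129) | 467.
Euclid: 44217 = 2·15129 + 13959; 15129 = 1·13959 + 1170; 13959 = 11·1170 + 1089; 1170 = 1·1089 + 81; 1089 = 13·81 + 36; 81 = 2·36 + 9; 36 = 4·9 + 0. gcd = 9; 467 mod 9 = 8. No.

No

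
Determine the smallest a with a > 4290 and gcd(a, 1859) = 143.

Multiples of 143 above 4290: 143·31, 143·32, … . Need the cofactor coprime to 1859/143 = 13.
Checking s = 31, 32, … the first with gcd(s, 13) = 1 is s = 31, giving 4433.

4433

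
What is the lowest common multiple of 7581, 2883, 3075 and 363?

903564417525

lcm(7581, 2883) = 7581·2883/gcd = 21856023/3 = 7285341
lcm(7285341, 3075) = 7285341·3075/gcd = 22402423575/3 = 7467474525
lcm(7467474525, 363) = 7467474525·363/gcd = 2710693252575/3 = 903564417525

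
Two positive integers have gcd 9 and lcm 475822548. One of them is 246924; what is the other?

Using pq = gcd(p,q)·lcm(p,q) = 9·475822548 = 4282402932, we get q = 4282402932/246924 = 17343.

17343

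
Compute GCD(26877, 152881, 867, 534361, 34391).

289

26877 = 3 · 17² · 31; 152881 = 17² · 23²; 867 = 3 · 17²; 534361 = 17² · 43²; 34391 = 7 · 17³
gcd takes min exponent of each prime: 17² = 289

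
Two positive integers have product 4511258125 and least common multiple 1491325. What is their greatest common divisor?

gcd·lcm = product, so gcd = 4511258125/1491325 = 3025.

3025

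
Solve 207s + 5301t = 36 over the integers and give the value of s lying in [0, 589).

gcd(207, 5301) = 9 (Euclid: 5301 = 25·207 + 126; 207 = 1·126 + 81; 126 = 1·81 + 45; 81 = 1·45 + 36; 45 = 1·36 + 9; 36 = 4·9 + 0), and 9 | 36.
Extended Euclid: 207·(-128) + 5301·(5) = 9. Scale by 4: s₀ = -512.
General solution s = s₀ + 589k; reducing mod 589 gives s = 77 (and t = -3).

77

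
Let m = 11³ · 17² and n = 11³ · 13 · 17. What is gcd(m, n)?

22627

min exponent per shared prime: 11³ · 17 = 22627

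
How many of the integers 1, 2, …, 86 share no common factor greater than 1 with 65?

Prime factors of 65: 5, 13. Count integers ≤ 86 divisible by none of them.
By inclusion–exclusion: 86 − ⌊86/5⌋ − ⌊86/13⌋ + ⌊86/65⌋ = 64.

64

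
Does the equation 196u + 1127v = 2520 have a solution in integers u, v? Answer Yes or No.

No

By Bézout, 196u + 1127v = 2520 has integer solutions iff gcd(196, 1127) | 2520.
Euclid: 1127 = 5·196 + 147; 196 = 1·147 + 49; 147 = 3·49 + 0. gcd = 49; 2520 mod 49 = 21. No.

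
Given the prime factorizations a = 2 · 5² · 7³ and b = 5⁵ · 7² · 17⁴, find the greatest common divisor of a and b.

1225

min exponent per shared prime: 5² · 7² = 1225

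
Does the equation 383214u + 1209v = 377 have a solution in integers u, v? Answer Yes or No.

No

gcd(383214, 1209): 383214 = 316·1209 + 1170; 1209 = 1·1170 + 39; 1170 = 30·39 + 0 → 39
39 does not divide 377, so a solution does not exist.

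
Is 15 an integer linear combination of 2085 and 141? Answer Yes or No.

Yes

gcd(2085, 141): 2085 = 14·141 + 111; 141 = 1·111 + 30; 111 = 3·30 + 21; 30 = 1·21 + 9; 21 = 2·9 + 3; 9 = 3·3 + 0 → 3
3 divides 15, so a solution exists.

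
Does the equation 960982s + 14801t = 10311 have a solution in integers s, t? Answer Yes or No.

gcd(960982, 14801): 960982 = 64·14801 + 13718; 14801 = 1·13718 + 1083; 13718 = 12·1083 + 722; 1083 = 1·722 + 361; 722 = 2·361 + 0 → 361
361 does not divide 10311, so a solution does not exist.

No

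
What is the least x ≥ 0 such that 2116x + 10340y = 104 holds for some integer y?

1984

Reduce mod 10340: 2116x ≡ 104 (mod 10340). With g = gcd(2116, 10340) = 4 dividing 104, divide through: 529x ≡ 26 (mod 2585).
Since gcd(529, 2585) = 1, x ≡ 26·(529)⁻¹ ≡ 1984 (mod 2585). Smallest non-negative: 1984.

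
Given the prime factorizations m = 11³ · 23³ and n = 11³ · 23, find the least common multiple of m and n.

max exponent per prime: 11³ · 23³ = 16194277

16194277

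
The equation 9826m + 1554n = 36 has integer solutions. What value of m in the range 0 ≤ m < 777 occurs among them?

gcd(9826, 1554) = 2 (Euclid: 9826 = 6·1554 + 502; 1554 = 3·502 + 48; 502 = 10·48 + 22; 48 = 2·22 + 4; 22 = 5·4 + 2; 4 = 2·2 + 0), and 2 | 36.
Extended Euclid: 9826·(356) + 1554·(-2251) = 2. Scale by 18: m₀ = 6408.
General solution m = m₀ + 777t; reducing mod 777 gives m = 192 (and n = -1214).

192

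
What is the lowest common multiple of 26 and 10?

26 = 2 · 13; 10 = 2 · 5
max exponents: 2 · 5 · 13 = 130

130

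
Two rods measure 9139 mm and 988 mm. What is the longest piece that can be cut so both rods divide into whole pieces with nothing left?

247

Euclid: 9139 = 9·988 + 247; 988 = 4·247 + 0. Last nonzero remainder: 247.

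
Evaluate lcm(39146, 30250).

592083250

39146 = 2 · 23² · 37; 30250 = 2 · 5³ · 11²
max exponents: 2 · 5³ · 11² · 23² · 37 = 592083250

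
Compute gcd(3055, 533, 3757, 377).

3055 = 5 · 13 · 47; 533 = 13 · 41; 3757 = 13 · 17²; 377 = 13 · 29
gcd takes min exponent of each prime: 13 = 13

13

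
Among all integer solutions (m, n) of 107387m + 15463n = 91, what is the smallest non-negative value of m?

18

gcd(107387, 15463) = 7 (Euclid: 107387 = 6·15463 + 14609; 15463 = 1·14609 + 854; 14609 = 17·854 + 91; 854 = 9·91 + 35; 91 = 2·35 + 21; 35 = 1·21 + 14; 21 = 1·14 + 7; 14 = 2·7 + 0), and 7 | 91.
Extended Euclid: 107387·(851) + 15463·(-5910) = 7. Scale by 13: m₀ = 11063.
General solution m = m₀ + 2209t; reducing mod 2209 gives m = 18 (and n = -125).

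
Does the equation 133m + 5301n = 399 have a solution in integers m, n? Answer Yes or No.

Yes

By Bézout, 133m + 5301n = 399 has integer solutions iff gcd(133, 5301) | 399.
Euclid: 5301 = 39·133 + 114; 133 = 1·114 + 19; 114 = 6·19 + 0. gcd = 19; 399 mod 19 = 0. Yes.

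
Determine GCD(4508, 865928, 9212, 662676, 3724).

196

gcd(4508, 865928): 865928 = 192·4508 + 392; 4508 = 11·392 + 196; 392 = 2·196 + 0 → 196
gcd(196, 9212): 9212 = 47·196 + 0 → 196
gcd(196, 662676): 662676 = 3381·196 + 0 → 196
gcd(196, 3724): 3724 = 19·196 + 0 → 196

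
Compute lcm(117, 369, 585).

lcm(117, 369) = 117·369/gcd = 43173/9 = 4797
lcm(4797, 585) = 4797·585/gcd = 2806245/117 = 23985

23985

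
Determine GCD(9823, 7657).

9823 = 11 · 19 · 47
7657 = 13 · 19 · 31
Common: 19 = 19

19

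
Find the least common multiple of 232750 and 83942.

gcd first: 232750 = 2·83942 + 64866; 83942 = 1·64866 + 19076; 64866 = 3·19076 + 7638; 19076 = 2·7638 + 3800; 7638 = 2·3800 + 38; 3800 = 100·38 + 0 → gcd = 38
lcm = 232750·83942/gcd = 19537500500/38 = 514144750

514144750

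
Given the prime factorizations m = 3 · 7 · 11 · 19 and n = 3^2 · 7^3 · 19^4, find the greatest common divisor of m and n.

min exponent per shared prime: 3 · 7 · 19 = 399

399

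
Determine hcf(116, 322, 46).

gcd(116, 322): 322 = 2·116 + 90; 116 = 1·90 + 26; 90 = 3·26 + 12; 26 = 2·12 + 2; 12 = 6·2 + 0 → 2
gcd(2, 46): 46 = 23·2 + 0 → 2

2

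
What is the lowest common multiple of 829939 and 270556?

gcd first: 829939 = 3·270556 + 18271; 270556 = 14·18271 + 14762; 18271 = 1·14762 + 3509; 14762 = 4·3509 + 726; 3509 = 4·726 + 605; 726 = 1·605 + 121; 605 = 5·121 + 0 → gcd = 121
lcm = 829939·270556/gcd = 224544976084/121 = 1855743604

1855743604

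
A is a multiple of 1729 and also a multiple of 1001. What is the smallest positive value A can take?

19019

gcd first: 1729 = 1·1001 + 728; 1001 = 1·728 + 273; 728 = 2·273 + 182; 273 = 1·182 + 91; 182 = 2·91 + 0 → gcd = 91
lcm = 1729·1001/gcd = 1730729/91 = 19019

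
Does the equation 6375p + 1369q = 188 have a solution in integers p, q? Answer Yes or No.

Yes

gcd(6375, 1369): 6375 = 4·1369 + 899; 1369 = 1·899 + 470; 899 = 1·470 + 429; 470 = 1·429 + 41; 429 = 10·41 + 19; 41 = 2·19 + 3; 19 = 6·3 + 1; 3 = 3·1 + 0 → 1
1 divides 188, so a solution exists.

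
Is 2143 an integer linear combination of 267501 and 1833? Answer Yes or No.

No

gcd(267501, 1833): 267501 = 145·1833 + 1716; 1833 = 1·1716 + 117; 1716 = 14·117 + 78; 117 = 1·78 + 39; 78 = 2·39 + 0 → 39
39 does not divide 2143, so a solution does not exist.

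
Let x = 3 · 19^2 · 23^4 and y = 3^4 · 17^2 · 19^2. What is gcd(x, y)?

1083

min exponent per shared prime: 3 · 19^2 = 1083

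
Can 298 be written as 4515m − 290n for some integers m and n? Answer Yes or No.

gcd(4515, 290): 4515 = 15·290 + 165; 290 = 1·165 + 125; 165 = 1·125 + 40; 125 = 3·40 + 5; 40 = 8·5 + 0 → 5
5 does not divide 298, so a solution does not exist.

No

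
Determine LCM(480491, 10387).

480491 = 11³ · 19²; 10387 = 13 · 17 · 47
max exponents: 11³ · 13 · 17 · 19² · 47 = 4990860017

4990860017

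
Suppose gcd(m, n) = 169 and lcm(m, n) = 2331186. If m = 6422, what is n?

61347

Using mn = gcd(m,n)·lcm(m,n) = 169·2331186 = 393970434, we get n = 393970434/6422 = 61347.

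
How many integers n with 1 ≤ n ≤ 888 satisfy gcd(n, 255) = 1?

446

255 = 3·5·17. Inclusion–exclusion on these primes:
888 − ⌊888/3⌋ − ⌊888/5⌋ − ⌊888/17⌋ + ⌊888/15⌋ + ⌊888/51⌋ + ⌊888/85⌋ − ⌊888/255⌋ = 446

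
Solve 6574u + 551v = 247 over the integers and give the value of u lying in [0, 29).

8

Euclid: 6574 = 11·551 + 513; 551 = 1·513 + 38; 513 = 13·38 + 19; 38 = 2·19 + 0 → gcd = 19; 247 = 19·13.
Back-substitution yields 6574·(14) + 551·(-167) = 19, so one solution is u = 14·13 = 182, v = -167·13 = -2171.
Solutions in u differ by 551/19 = 29; the one in [0, 29) is 182 mod 29 = 8.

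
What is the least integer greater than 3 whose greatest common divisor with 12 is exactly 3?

gcd(a, 12) = 3 forces 3 | a; write a = 3s. Then gcd(3s, 3·4) = 3·gcd(s, 4), so need gcd(s, 4) = 1.
3s > 3 gives s ≥ 2. The least s ≥ 2 coprime to 4 is 3, so a = 3·3 = 9.

9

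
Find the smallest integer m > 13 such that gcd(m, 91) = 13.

26

Multiples of 13 above 13: 13·2, 13·3, … . Need the cofactor coprime to 91/13 = 7.
Checking s = 2, 3, … the first with gcd(s, 7) = 1 is s = 2, giving 26.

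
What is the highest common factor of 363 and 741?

363 = 3 · 11²
741 = 3 · 13 · 19
Common: 3 = 3

3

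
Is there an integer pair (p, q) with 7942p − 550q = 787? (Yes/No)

gcd(7942, 550): 7942 = 14·550 + 242; 550 = 2·242 + 66; 242 = 3·66 + 44; 66 = 1·44 + 22; 44 = 2·22 + 0 → 22
22 does not divide 787, so a solution does not exist.

No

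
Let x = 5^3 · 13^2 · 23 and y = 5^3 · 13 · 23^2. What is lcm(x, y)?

max exponent per prime: 5^3 · 13^2 · 23^2 = 11175125

11175125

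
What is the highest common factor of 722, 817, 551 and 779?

19

722 = 2 · 19²; 817 = 19 · 43; 551 = 19 · 29; 779 = 19 · 41
gcd takes min exponent of each prime: 19 = 19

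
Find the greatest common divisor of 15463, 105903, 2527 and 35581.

7

gcd(15463, 105903): 105903 = 6·15463 + 13125; 15463 = 1·13125 + 2338; 13125 = 5·2338 + 1435; 2338 = 1·1435 + 903; 1435 = 1·903 + 532; 903 = 1·532 + 371; 532 = 1·371 + 161; 371 = 2·161 + 49; 161 = 3·49 + 14; 49 = 3·14 + 7; 14 = 2·7 + 0 → 7
gcd(7, 2527): 2527 = 361·7 + 0 → 7
gcd(7, 35581): 35581 = 5083·7 + 0 → 7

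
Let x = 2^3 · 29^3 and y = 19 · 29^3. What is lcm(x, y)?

max exponent per prime: 2^3 · 19 · 29^3 = 3707128

3707128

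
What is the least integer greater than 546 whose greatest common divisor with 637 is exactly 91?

728

Multiples of 91 above 546: 91·7, 91·8, … . Need the cofactor coprime to 637/91 = 7.
Checking s = 7, 8, … the first with gcd(s, 7) = 1 is s = 8, giving 728.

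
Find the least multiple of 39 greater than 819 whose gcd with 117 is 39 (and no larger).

858

117 = 39·3. Any x with gcd(x, 117) = 39 is a multiple of 39, say 39s, with s coprime to 3.
Need s > 819/39, so s ≥ 22. First s ≥ 22 with gcd(s, 3) = 1 is s = 22. Thus x = 39·22 = 858.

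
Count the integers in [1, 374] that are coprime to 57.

237

Prime factors of 57: 3, 19. Count integers ≤ 374 divisible by none of them.
By inclusion–exclusion: 374 − ⌊374/3⌋ − ⌊374/19⌋ + ⌊374/57⌋ = 237.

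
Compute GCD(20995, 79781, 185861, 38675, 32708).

221

gcd(20995, 79781): 79781 = 3·20995 + 16796; 20995 = 1·16796 + 4199; 16796 = 4·4199 + 0 → 4199
gcd(4199, 185861): 185861 = 44·4199 + 1105; 4199 = 3·1105 + 884; 1105 = 1·884 + 221; 884 = 4·221 + 0 → 221
gcd(221, 38675): 38675 = 175·221 + 0 → 221
gcd(221, 32708): 32708 = 148·221 + 0 → 221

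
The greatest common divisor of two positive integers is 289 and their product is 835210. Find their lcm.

gcd·lcm = product, so lcm = 835210/289 = 2890.

2890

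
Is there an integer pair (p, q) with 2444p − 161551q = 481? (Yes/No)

gcd(2444, 161551): 161551 = 66·2444 + 247; 2444 = 9·247 + 221; 247 = 1·221 + 26; 221 = 8·26 + 13; 26 = 2·13 + 0 → 13
13 divides 481, so a solution exists.

Yes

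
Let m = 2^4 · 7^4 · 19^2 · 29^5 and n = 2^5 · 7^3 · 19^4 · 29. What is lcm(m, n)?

max exponent per prime: 2^5 · 7^4 · 19^4 · 29^5 = 205374505940429728

205374505940429728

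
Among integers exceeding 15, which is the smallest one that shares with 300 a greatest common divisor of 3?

300 = 3·100. Any m with gcd(m, 300) = 3 is a multiple of 3, say 3s, with s coprime to 100.
Need s > 15/3, so s ≥ 6. First s ≥ 6 with gcd(s, 100) = 1 is s = 7. Thus m = 3·7 = 21.

21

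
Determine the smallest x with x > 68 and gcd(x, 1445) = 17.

102

Multiples of 17 above 68: 17·5, 17·6, … . Need the cofactor coprime to 1445/17 = 85.
Checking s = 5, 6, … the first with gcd(s, 85) = 1 is s = 6, giving 102.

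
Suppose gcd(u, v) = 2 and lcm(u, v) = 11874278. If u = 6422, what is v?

3698

Using uv = gcd(u,v)·lcm(u,v) = 2·11874278 = 23748556, we get v = 23748556/6422 = 3698.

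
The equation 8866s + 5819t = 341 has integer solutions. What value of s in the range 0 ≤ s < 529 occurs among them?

468

gcd(8866, 5819) = 11 (Euclid: 8866 = 1·5819 + 3047; 5819 = 1·3047 + 2772; 3047 = 1·2772 + 275; 2772 = 10·275 + 22; 275 = 12·22 + 11; 22 = 2·11 + 0), and 11 | 341.
Extended Euclid: 8866·(254) + 5819·(-387) = 11. Scale by 31: s₀ = 7874.
General solution s = s₀ + 529k; reducing mod 529 gives s = 468 (and t = -713).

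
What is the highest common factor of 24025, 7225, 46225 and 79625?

25

gcd(24025, 7225): 24025 = 3·7225 + 2350; 7225 = 3·2350 + 175; 2350 = 13·175 + 75; 175 = 2·75 + 25; 75 = 3·25 + 0 → 25
gcd(25, 46225): 46225 = 1849·25 + 0 → 25
gcd(25, 79625): 79625 = 3185·25 + 0 → 25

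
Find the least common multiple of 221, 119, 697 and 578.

lcm(221, 119) = 221·119/gcd = 26299/17 = 1547
lcm(1547, 697) = 1547·697/gcd = 1078259/17 = 63427
lcm(63427, 578) = 63427·578/gcd = 36660806/17 = 2156518

2156518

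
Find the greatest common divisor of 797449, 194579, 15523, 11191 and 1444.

gcd(797449, 194579): 797449 = 4·194579 + 19133; 194579 = 10·19133 + 3249; 19133 = 5·3249 + 2888; 3249 = 1·2888 + 361; 2888 = 8·361 + 0 → 361
gcd(361, 15523): 15523 = 43·361 + 0 → 361
gcd(361, 11191): 11191 = 31·361 + 0 → 361
gcd(361, 1444): 1444 = 4·361 + 0 → 361

361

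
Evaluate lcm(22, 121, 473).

10406

22 = 2 · 11; 121 = 11²; 473 = 11 · 43
lcm takes max exponent of each prime: 2 · 11² · 43 = 10406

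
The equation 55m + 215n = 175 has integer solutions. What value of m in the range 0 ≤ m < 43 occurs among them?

Euclid: 215 = 3·55 + 50; 55 = 1·50 + 5; 50 = 10·5 + 0 → gcd = 5; 175 = 5·35.
Back-substitution yields 55·(4) + 215·(-1) = 5, so one solution is m = 4·35 = 140, n = -1·35 = -35.
Solutions in m differ by 215/5 = 43; the one in [0, 43) is 140 mod 43 = 11.

11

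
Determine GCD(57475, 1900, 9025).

475

57475 = 5² · 11² · 19; 1900 = 2² · 5² · 19; 9025 = 5² · 19²
gcd takes min exponent of each prime: 5² · 19 = 475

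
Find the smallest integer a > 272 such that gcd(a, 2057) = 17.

gcd(a, 2057) = 17 forces 17 | a; write a = 17s. Then gcd(17s, 17·121) = 17·gcd(s, 121), so need gcd(s, 121) = 1.
17s > 272 gives s ≥ 17. The least s ≥ 17 coprime to 121 is 17, so a = 17·17 = 289.

289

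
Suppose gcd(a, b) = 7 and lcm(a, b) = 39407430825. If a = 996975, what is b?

276689

Using ab = gcd(a,b)·lcm(a,b) = 7·39407430825 = 275852015775, we get b = 275852015775/996975 = 276689.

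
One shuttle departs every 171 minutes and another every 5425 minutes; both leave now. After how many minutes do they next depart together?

927675

171 = 3² · 19; 5425 = 5² · 7 · 31
max exponents: 3² · 5² · 7 · 19 · 31 = 927675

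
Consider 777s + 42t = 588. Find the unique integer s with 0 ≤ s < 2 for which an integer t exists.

Reduce mod 42: 777s ≡ 588 (mod 42). With g = gcd(777, 42) = 21 dividing 588, divide through: 37s ≡ 28 (mod 2).
Since gcd(37, 2) = 1, s ≡ 28·(37)⁻¹ ≡ 0 (mod 2). Smallest non-negative: 0.

0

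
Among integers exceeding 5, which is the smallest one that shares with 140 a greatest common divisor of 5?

Multiples of 5 above 5: 5·2, 5·3, … . Need the cofactor coprime to 140/5 = 28.
Checking s = 2, 3, … the first with gcd(s, 28) = 1 is s = 3, giving 15.

15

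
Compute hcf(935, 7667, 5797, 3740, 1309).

187

gcd(935, 7667): 7667 = 8·935 + 187; 935 = 5·187 + 0 → 187
gcd(187, 5797): 5797 = 31·187 + 0 → 187
gcd(187, 3740): 3740 = 20·187 + 0 → 187
gcd(187, 1309): 1309 = 7·187 + 0 → 187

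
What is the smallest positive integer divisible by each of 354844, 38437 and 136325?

354844 = 2² · 7 · 19 · 23 · 29; 38437 = 7 · 17² · 19; 136325 = 5² · 7 · 19 · 41
lcm takes max exponent of each prime: 2² · 5² · 7 · 17² · 19 · 23 · 29 · 41 = 105113663900

105113663900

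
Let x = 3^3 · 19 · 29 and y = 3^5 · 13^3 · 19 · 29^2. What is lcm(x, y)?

8530724709

max exponent per prime: 3^5 · 13^3 · 19 · 29^2 = 8530724709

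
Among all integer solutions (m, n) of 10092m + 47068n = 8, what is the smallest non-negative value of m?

gcd(10092, 47068) = 4 (Euclid: 47068 = 4·10092 + 6700; 10092 = 1·6700 + 3392; 6700 = 1·3392 + 3308; 3392 = 1·3308 + 84; 3308 = 39·84 + 32; 84 = 2·32 + 20; 32 = 1·20 + 12; 20 = 1·12 + 8; 12 = 1·8 + 4; 8 = 2·4 + 0), and 4 | 8.
Extended Euclid: 10092·(-4482) + 47068·(961) = 4. Scale by 2: m₀ = -8964.
General solution m = m₀ + 11767t; reducing mod 11767 gives m = 2803 (and n = -601).

2803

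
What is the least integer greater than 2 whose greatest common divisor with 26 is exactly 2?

Multiples of 2 above 2: 2·2, 2·3, … . Need the cofactor coprime to 26/2 = 13.
Checking s = 2, 3, … the first with gcd(s, 13) = 1 is s = 2, giving 4.

4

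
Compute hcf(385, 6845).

Euclid: 6845 = 17·385 + 300; 385 = 1·300 + 85; 300 = 3·85 + 45; 85 = 1·45 + 40; 45 = 1·40 + 5; 40 = 8·5 + 0. Last nonzero remainder: 5.

5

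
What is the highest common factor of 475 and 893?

19

Euclid: 893 = 1·475 + 418; 475 = 1·418 + 57; 418 = 7·57 + 19; 57 = 3·19 + 0. Last nonzero remainder: 19.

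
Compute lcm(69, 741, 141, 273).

5607147

lcm(69, 741) = 69·741/gcd = 51129/3 = 17043
lcm(17043, 141) = 17043·141/gcd = 2403063/3 = 801021
lcm(801021, 273) = 801021·273/gcd = 218678733/39 = 5607147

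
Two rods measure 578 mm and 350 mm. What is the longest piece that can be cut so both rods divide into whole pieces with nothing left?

2

578 = 2 · 17²
350 = 2 · 5² · 7
Common: 2 = 2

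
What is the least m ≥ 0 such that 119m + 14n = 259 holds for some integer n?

1

Reduce mod 14: 119m ≡ 259 (mod 14). With g = gcd(119, 14) = 7 dividing 259, divide through: 17m ≡ 37 (mod 2).
Since gcd(17, 2) = 1, m ≡ 37·(17)⁻¹ ≡ 1 (mod 2). Smallest non-negative: 1.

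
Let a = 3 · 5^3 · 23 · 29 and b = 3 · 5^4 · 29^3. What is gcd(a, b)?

min exponent per shared prime: 3 · 5^3 · 29 = 10875

10875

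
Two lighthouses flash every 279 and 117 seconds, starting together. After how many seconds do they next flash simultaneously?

279 = 3² · 31; 117 = 3² · 13
max exponents: 3² · 13 · 31 = 3627

3627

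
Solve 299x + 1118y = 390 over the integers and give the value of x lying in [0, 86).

gcd(299, 1118) = 13 (Euclid: 1118 = 3·299 + 221; 299 = 1·221 + 78; 221 = 2·78 + 65; 78 = 1·65 + 13; 65 = 5·13 + 0), and 13 | 390.
Extended Euclid: 299·(15) + 1118·(-4) = 13. Scale by 30: x₀ = 450.
General solution x = x₀ + 86t; reducing mod 86 gives x = 20 (and y = -5).

20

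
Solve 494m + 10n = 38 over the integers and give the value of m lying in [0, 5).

Euclid: 494 = 49·10 + 4; 10 = 2·4 + 2; 4 = 2·2 + 0 → gcd = 2; 38 = 2·19.
Back-substitution yields 494·(-2) + 10·(99) = 2, so one solution is m = -2·19 = -38, n = 99·19 = 1881.
Solutions in m differ by 10/2 = 5; the one in [0, 5) is -38 mod 5 = 2.

2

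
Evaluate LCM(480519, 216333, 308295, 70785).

lcm(480519, 216333) = 480519·216333/gcd = 103952116827/117 = 888479631
lcm(888479631, 308295) = 888479631·308295/gcd = 273913827839145/117 = 2341143827685
lcm(2341143827685, 70785) = 2341143827685·70785/gcd = 165717865842682725/585 = 283278403149885

283278403149885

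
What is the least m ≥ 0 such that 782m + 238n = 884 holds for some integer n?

6

Reduce mod 238: 782m ≡ 884 (mod 238). With g = gcd(782, 238) = 34 dividing 884, divide through: 23m ≡ 26 (mod 7).
Since gcd(23, 7) = 1, m ≡ 26·(23)⁻¹ ≡ 6 (mod 7). Smallest non-negative: 6.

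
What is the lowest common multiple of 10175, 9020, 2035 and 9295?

282010300

10175 = 5² · 11 · 37; 9020 = 2² · 5 · 11 · 41; 2035 = 5 · 11 · 37; 9295 = 5 · 11 · 13²
lcm takes max exponent of each prime: 2² · 5² · 11 · 13² · 37 · 41 = 282010300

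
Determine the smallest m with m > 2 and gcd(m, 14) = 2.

4

gcd(m, 14) = 2 forces 2 | m; write m = 2s. Then gcd(2s, 2·7) = 2·gcd(s, 7), so need gcd(s, 7) = 1.
2s > 2 gives s ≥ 2. The least s ≥ 2 coprime to 7 is 2, so m = 2·2 = 4.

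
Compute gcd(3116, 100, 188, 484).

3116 = 2² · 19 · 41; 100 = 2² · 5²; 188 = 2² · 47; 484 = 2² · 11²
gcd takes min exponent of each prime: 2² = 4

4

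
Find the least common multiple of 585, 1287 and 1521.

83655

585 = 3² · 5 · 13; 1287 = 3² · 11 · 13; 1521 = 3² · 13²
lcm takes max exponent of each prime: 3² · 5 · 11 · 13² = 83655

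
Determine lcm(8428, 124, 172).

261268

lcm(8428, 124) = 8428·124/gcd = 1045072/4 = 261268
lcm(261268, 172) = 261268·172/gcd = 44938096/172 = 261268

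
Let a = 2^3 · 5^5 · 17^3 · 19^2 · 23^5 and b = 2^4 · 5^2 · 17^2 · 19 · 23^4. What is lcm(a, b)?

570772644519950000

max exponent per prime: 2^4 · 5^5 · 17^3 · 19^2 · 23^5 = 570772644519950000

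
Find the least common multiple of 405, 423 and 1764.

405 = 3⁴ · 5; 423 = 3² · 47; 1764 = 2² · 3² · 7²
lcm takes max exponent of each prime: 2² · 3⁴ · 5 · 7² · 47 = 3730860

3730860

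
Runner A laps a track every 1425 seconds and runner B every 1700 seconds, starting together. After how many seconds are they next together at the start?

1425 = 3 · 5² · 19; 1700 = 2² · 5² · 17
max exponents: 2² · 3 · 5² · 17 · 19 = 96900

96900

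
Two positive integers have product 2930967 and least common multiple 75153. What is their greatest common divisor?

From gcd × lcm = mn: gcd = 2930967 / 75153 = 39.

39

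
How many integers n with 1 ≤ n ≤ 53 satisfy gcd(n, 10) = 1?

22

Prime factors of 10: 2, 5. Count integers ≤ 53 divisible by none of them.
By inclusion–exclusion: 53 − ⌊53/2⌋ − ⌊53/5⌋ + ⌊53/10⌋ = 22.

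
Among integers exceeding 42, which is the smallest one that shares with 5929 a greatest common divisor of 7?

56

Multiples of 7 above 42: 7·7, 7·8, … . Need the cofactor coprime to 5929/7 = 847.
Checking s = 7, 8, … the first with gcd(s, 847) = 1 is s = 8, giving 56.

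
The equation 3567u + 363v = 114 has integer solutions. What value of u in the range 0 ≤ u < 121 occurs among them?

27

Euclid: 3567 = 9·363 + 300; 363 = 1·300 + 63; 300 = 4·63 + 48; 63 = 1·48 + 15; 48 = 3·15 + 3; 15 = 5·3 + 0 → gcd = 3; 114 = 3·38.
Back-substitution yields 3567·(23) + 363·(-226) = 3, so one solution is u = 23·38 = 874, v = -226·38 = -8588.
Solutions in u differ by 363/3 = 121; the one in [0, 121) is 874 mod 121 = 27.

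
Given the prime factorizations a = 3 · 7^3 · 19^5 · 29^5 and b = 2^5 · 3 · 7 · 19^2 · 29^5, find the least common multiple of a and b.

1672335262657784928

max exponent per prime: 2^5 · 3 · 7^3 · 19^5 · 29^5 = 1672335262657784928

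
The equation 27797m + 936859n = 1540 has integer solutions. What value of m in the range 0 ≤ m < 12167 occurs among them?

6033

gcd(27797, 936859) = 77 (Euclid: 936859 = 33·27797 + 19558; 27797 = 1·19558 + 8239; 19558 = 2·8239 + 3080; 8239 = 2·3080 + 2079; 3080 = 1·2079 + 1001; 2079 = 2·1001 + 77; 1001 = 13·77 + 0), and 77 | 1540.
Extended Euclid: 27797·(910) + 936859·(-27) = 77. Scale by 20: m₀ = 18200.
General solution m = m₀ + 12167t; reducing mod 12167 gives m = 6033 (and n = -179).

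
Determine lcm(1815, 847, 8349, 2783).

1815 = 3 · 5 · 11²; 847 = 7 · 11²; 8349 = 3 · 11² · 23; 2783 = 11² · 23
lcm takes max exponent of each prime: 3 · 5 · 7 · 11² · 23 = 292215

292215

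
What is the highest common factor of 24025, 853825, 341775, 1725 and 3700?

25

24025 = 5² · 31²; 853825 = 5² · 7² · 17 · 41; 341775 = 3² · 5² · 7² · 31; 1725 = 3 · 5² · 23; 3700 = 2² · 5² · 37
gcd takes min exponent of each prime: 5² = 25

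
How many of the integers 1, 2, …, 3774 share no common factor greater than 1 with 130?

130 = 2·5·13. Inclusion–exclusion on these primes:
3774 − ⌊3774/2⌋ − ⌊3774/5⌋ − ⌊3774/13⌋ + ⌊3774/10⌋ + ⌊3774/26⌋ + ⌊3774/65⌋ − ⌊3774/130⌋ = 1394

1394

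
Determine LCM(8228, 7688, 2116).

8365720264

lcm(8228, 7688) = 8228·7688/gcd = 63256864/4 = 15814216
lcm(15814216, 2116) = 15814216·2116/gcd = 33462881056/4 = 8365720264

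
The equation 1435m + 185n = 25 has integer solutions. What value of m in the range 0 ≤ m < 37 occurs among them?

gcd(1435, 185) = 5 (Euclid: 1435 = 7·185 + 140; 185 = 1·140 + 45; 140 = 3·45 + 5; 45 = 9·5 + 0), and 5 | 25.
Extended Euclid: 1435·(4) + 185·(-31) = 5. Scale by 5: m₀ = 20.
General solution m = m₀ + 37t; reducing mod 37 gives m = 20 (and n = -155).

20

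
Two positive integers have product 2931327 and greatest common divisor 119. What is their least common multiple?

For any two positive integers, gcd × lcm equals their product. Hence lcm = 2931327 / 119 = 24633.

24633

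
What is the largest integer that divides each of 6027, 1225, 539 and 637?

6027 = 3 · 7² · 41; 1225 = 5² · 7²; 539 = 7² · 11; 637 = 7² · 13
gcd takes min exponent of each prime: 7² = 49

49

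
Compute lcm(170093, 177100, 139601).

709270800700

170093 = 7 · 11 · 47²; 177100 = 2² · 5² · 7 · 11 · 23; 139601 = 7³ · 11 · 37
lcm takes max exponent of each prime: 2² · 5² · 7³ · 11 · 23 · 37 · 47² = 709270800700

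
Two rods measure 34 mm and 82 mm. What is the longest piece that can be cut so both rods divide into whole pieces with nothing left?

2

Euclid: 82 = 2·34 + 14; 34 = 2·14 + 6; 14 = 2·6 + 2; 6 = 3·2 + 0. Last nonzero remainder: 2.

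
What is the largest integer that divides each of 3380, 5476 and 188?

4

gcd(3380, 5476): 5476 = 1·3380 + 2096; 3380 = 1·2096 + 1284; 2096 = 1·1284 + 812; 1284 = 1·812 + 472; 812 = 1·472 + 340; 472 = 1·340 + 132; 340 = 2·132 + 76; 132 = 1·76 + 56; 76 = 1·56 + 20; 56 = 2·20 + 16; 20 = 1·16 + 4; 16 = 4·4 + 0 → 4
gcd(4, 188): 188 = 47·4 + 0 → 4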